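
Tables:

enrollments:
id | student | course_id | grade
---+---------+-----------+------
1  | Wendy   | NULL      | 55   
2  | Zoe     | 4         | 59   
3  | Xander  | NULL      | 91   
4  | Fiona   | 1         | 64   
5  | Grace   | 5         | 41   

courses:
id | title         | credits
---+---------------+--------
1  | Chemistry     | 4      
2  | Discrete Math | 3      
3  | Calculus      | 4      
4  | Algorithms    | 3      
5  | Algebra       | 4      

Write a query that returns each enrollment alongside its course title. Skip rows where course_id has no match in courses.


INNER JOIN keeps only enrollments rows whose course_id matches an id in courses. Walk through each enrollment:
  - enrollment 1 (Wendy): course_id=NULL, no match -> dropped
  - enrollment 2 (Zoe): course_id=4 -> matches Algorithms
  - enrollment 3 (Xander): course_id=NULL, no match -> dropped
  - enrollment 4 (Fiona): course_id=1 -> matches Chemistry
  - enrollment 5 (Grace): course_id=5 -> matches Algebra
So 2 of 5 rows are dropped.

SQL:
SELECT a.student, b.title AS course
FROM enrollments a
INNER JOIN courses b ON a.course_id = b.id

Result:
student | course    
--------+-----------
Zoe     | Algorithms
Fiona   | Chemistry 
Grace   | Algebra   


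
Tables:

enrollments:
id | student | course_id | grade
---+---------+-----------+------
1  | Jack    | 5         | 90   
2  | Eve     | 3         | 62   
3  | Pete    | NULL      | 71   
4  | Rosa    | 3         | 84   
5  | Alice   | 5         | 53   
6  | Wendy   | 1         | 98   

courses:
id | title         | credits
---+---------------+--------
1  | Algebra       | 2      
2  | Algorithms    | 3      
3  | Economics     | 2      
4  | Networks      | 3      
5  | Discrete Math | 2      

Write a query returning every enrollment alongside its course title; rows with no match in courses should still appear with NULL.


LEFT JOIN keeps every row from enrollments (the left table); where course_id has no match in courses, the course columns become NULL. Walk through each enrollment:
  - enrollment 1 (Jack): course_id=5 -> matches Discrete Math
  - enrollment 2 (Eve): course_id=3 -> matches Economics
  - enrollment 3 (Pete): course_id=NULL, no match -> kept with NULL
  - enrollment 4 (Rosa): course_id=3 -> matches Economics
  - enrollment 5 (Alice): course_id=5 -> matches Discrete Math
  - enrollment 6 (Wendy): course_id=1 -> matches Algebra
All 6 rows appear; 1 has NULL course.

SQL:
SELECT a.student, b.title AS course
FROM enrollments a
LEFT JOIN courses b ON a.course_id = b.id

Result:
student | course       
--------+--------------
Jack    | Discrete Math
Eve     | Economics    
Pete    | NULL         
Rosa    | Economics    
Alice   | Discrete Math
Wendy   | Algebra      


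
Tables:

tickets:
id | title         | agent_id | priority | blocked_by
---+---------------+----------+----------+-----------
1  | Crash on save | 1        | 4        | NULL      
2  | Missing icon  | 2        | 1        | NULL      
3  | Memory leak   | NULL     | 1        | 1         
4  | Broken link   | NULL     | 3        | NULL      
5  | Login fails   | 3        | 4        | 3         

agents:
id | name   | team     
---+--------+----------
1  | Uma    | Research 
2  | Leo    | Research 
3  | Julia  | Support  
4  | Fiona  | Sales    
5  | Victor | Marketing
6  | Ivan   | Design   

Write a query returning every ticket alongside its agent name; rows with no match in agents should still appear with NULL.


LEFT JOIN keeps every row from tickets (the left table); where agent_id has no match in agents, the agent columns become NULL. Walk through each ticket:
  - ticket 1 (Crash on save): agent_id=1 -> matches Uma
  - ticket 2 (Missing icon): agent_id=2 -> matches Leo
  - ticket 3 (Memory leak): agent_id=NULL, no match -> kept with NULL
  - ticket 4 (Broken link): agent_id=NULL, no match -> kept with NULL
  - ticket 5 (Login fails): agent_id=3 -> matches Julia
All 5 rows appear; 2 have NULL agent.

SQL:
SELECT a.title, b.name AS agent
FROM tickets a
LEFT JOIN agents b ON a.agent_id = b.id

Result:
title         | agent
--------------+------
Crash on save | Uma  
Missing icon  | Leo  
Memory leak   | NULL 
Broken link   | NULL 
Login fails   | Julia


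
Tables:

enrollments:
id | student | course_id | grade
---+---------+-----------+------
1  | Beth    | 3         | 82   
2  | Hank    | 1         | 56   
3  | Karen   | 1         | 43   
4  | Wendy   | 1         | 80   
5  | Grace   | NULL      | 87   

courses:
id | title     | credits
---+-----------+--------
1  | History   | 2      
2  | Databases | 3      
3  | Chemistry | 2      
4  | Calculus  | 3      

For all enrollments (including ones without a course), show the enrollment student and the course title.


LEFT JOIN keeps every row from enrollments (the left table); where course_id has no match in courses, the course columns become NULL. Walk through each enrollment:
  - enrollment 1 (Beth): course_id=3 -> matches Chemistry
  - enrollment 2 (Hank): course_id=1 -> matches History
  - enrollment 3 (Karen): course_id=1 -> matches History
  - enrollment 4 (Wendy): course_id=1 -> matches History
  - enrollment 5 (Grace): course_id=NULL, no match -> kept with NULL
All 5 rows appear; 1 has NULL course.

SQL:
SELECT a.student, b.title AS course
FROM enrollments a
LEFT JOIN courses b ON a.course_id = b.id

Result:
student | course   
--------+----------
Beth    | Chemistry
Hank    | History  
Karen   | History  
Wendy   | History  
Grace   | NULL     


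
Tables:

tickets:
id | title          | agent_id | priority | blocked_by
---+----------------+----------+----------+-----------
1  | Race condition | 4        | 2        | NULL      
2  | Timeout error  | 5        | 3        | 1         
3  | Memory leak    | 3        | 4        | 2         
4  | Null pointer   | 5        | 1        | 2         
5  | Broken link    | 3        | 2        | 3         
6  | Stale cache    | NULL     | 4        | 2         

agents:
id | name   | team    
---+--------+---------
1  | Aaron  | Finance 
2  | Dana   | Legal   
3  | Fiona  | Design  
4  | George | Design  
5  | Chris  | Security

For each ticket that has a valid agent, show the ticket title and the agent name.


INNER JOIN keeps only tickets rows whose agent_id matches an id in agents. Walk through each ticket:
  - ticket 1 (Race condition): agent_id=4 -> matches George
  - ticket 2 (Timeout error): agent_id=5 -> matches Chris
  - ticket 3 (Memory leak): agent_id=3 -> matches Fiona
  - ticket 4 (Null pointer): agent_id=5 -> matches Chris
  - ticket 5 (Broken link): agent_id=3 -> matches Fiona
  - ticket 6 (Stale cache): agent_id=NULL, no match -> dropped
So 1 of 6 rows is dropped.

SQL:
SELECT a.title, b.name AS agent
FROM tickets a
INNER JOIN agents b ON a.agent_id = b.id

Result:
title          | agent 
---------------+-------
Race condition | George
Timeout error  | Chris 
Memory leak    | Fiona 
Null pointer   | Chris 
Broken link    | Fiona 


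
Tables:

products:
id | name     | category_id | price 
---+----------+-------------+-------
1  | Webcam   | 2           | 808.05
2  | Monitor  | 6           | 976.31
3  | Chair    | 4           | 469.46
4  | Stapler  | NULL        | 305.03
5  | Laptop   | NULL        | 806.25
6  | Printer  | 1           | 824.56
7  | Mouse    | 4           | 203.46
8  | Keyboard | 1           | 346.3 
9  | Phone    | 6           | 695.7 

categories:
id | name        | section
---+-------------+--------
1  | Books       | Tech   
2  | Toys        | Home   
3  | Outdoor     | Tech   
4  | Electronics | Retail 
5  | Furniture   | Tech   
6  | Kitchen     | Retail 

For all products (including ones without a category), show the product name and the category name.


LEFT JOIN keeps every row from products (the left table); where category_id has no match in categories, the category columns become NULL. Walk through each product:
  - product 1 (Webcam): category_id=2 -> matches Toys
  - product 2 (Monitor): category_id=6 -> matches Kitchen
  - product 3 (Chair): category_id=4 -> matches Electronics
  - product 4 (Stapler): category_id=NULL, no match -> kept with NULL
  - product 5 (Laptop): category_id=NULL, no match -> kept with NULL
  - product 6 (Printer): category_id=1 -> matches Books
  - product 7 (Mouse): category_id=4 -> matches Electronics
  - product 8 (Keyboard): category_id=1 -> matches Books
  - product 9 (Phone): category_id=6 -> matches Kitchen
All 9 rows appear; 2 have NULL category.

SQL:
SELECT a.name, b.name AS category
FROM products a
LEFT JOIN categories b ON a.category_id = b.id

Result:
name     | category   
---------+------------
Webcam   | Toys       
Monitor  | Kitchen    
Chair    | Electronics
Stapler  | NULL       
Laptop   | NULL       
Printer  | Books      
Mouse    | Electronics
Keyboard | Books      
Phone    | Kitchen    


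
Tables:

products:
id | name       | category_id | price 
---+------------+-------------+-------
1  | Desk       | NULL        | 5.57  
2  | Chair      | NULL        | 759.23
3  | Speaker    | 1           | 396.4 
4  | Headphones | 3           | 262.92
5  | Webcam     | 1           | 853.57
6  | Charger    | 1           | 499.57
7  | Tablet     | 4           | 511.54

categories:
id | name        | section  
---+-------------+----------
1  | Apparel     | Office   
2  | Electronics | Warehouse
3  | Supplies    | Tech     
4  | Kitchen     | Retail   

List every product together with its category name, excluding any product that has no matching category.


INNER JOIN keeps only products rows whose category_id matches an id in categories. Walk through each product:
  - product 1 (Desk): category_id=NULL, no match -> dropped
  - product 2 (Chair): category_id=NULL, no match -> dropped
  - product 3 (Speaker): category_id=1 -> matches Apparel
  - product 4 (Headphones): category_id=3 -> matches Supplies
  - product 5 (Webcam): category_id=1 -> matches Apparel
  - product 6 (Charger): category_id=1 -> matches Apparel
  - product 7 (Tablet): category_id=4 -> matches Kitchen
So 2 of 7 rows are dropped.

SQL:
SELECT a.name, b.name AS category
FROM products a
INNER JOIN categories b ON a.category_id = b.id

Result:
name       | category
-----------+---------
Speaker    | Apparel 
Headphones | Supplies
Webcam     | Apparel 
Charger    | Apparel 
Tablet     | Kitchen 


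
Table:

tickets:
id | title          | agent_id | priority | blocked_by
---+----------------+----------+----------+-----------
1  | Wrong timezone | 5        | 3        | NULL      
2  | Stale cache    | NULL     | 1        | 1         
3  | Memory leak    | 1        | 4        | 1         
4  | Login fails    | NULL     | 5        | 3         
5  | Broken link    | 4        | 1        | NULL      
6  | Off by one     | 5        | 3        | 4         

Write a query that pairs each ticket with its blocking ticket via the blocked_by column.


This is a self-join: tickets is joined to a second copy of itself, matching each row's blocked_by to another row's id. Use LEFT JOIN so rows with blocked_by=NULL are kept.
  - ticket 1 (Wrong timezone): blocked_by=NULL -> NULL
  - ticket 2 (Stale cache): blocked_by=1 -> Wrong timezone
  - ticket 3 (Memory leak): blocked_by=1 -> Wrong timezone
  - ticket 4 (Login fails): blocked_by=3 -> Memory leak
  - ticket 5 (Broken link): blocked_by=NULL -> NULL
  - ticket 6 (Off by one): blocked_by=4 -> Login fails

SQL:
SELECT a.title AS item, b.title AS blocked_by
FROM tickets a
LEFT JOIN tickets b ON a.blocked_by = b.id

Result:
item           | blocked_by    
---------------+---------------
Wrong timezone | NULL          
Stale cache    | Wrong timezone
Memory leak    | Wrong timezone
Login fails    | Memory leak   
Broken link    | NULL          
Off by one     | Login fails   


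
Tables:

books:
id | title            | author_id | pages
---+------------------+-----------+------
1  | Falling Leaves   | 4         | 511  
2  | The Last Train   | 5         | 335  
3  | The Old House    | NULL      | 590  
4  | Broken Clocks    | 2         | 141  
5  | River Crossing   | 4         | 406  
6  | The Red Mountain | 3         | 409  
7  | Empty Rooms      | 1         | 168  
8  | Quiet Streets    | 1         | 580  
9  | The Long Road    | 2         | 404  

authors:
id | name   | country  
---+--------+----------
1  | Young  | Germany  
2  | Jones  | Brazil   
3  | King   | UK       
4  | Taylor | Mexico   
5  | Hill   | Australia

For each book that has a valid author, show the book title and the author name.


INNER JOIN keeps only books rows whose author_id matches an id in authors. Walk through each book:
  - book 1 (Falling Leaves): author_id=4 -> matches Taylor
  - book 2 (The Last Train): author_id=5 -> matches Hill
  - book 3 (The Old House): author_id=NULL, no match -> dropped
  - book 4 (Broken Clocks): author_id=2 -> matches Jones
  - book 5 (River Crossing): author_id=4 -> matches Taylor
  - book 6 (The Red Mountain): author_id=3 -> matches King
  - book 7 (Empty Rooms): author_id=1 -> matches Young
  - book 8 (Quiet Streets): author_id=1 -> matches Young
  - book 9 (The Long Road): author_id=2 -> matches Jones
So 1 of 9 rows is dropped.

SQL:
SELECT a.title, b.name AS author
FROM books a
INNER JOIN authors b ON a.author_id = b.id

Result:
title            | author
-----------------+-------
Falling Leaves   | Taylor
The Last Train   | Hill  
Broken Clocks    | Jones 
River Crossing   | Taylor
The Red Mountain | King  
Empty Rooms      | Young 
Quiet Streets    | Young 
The Long Road    | Jones 


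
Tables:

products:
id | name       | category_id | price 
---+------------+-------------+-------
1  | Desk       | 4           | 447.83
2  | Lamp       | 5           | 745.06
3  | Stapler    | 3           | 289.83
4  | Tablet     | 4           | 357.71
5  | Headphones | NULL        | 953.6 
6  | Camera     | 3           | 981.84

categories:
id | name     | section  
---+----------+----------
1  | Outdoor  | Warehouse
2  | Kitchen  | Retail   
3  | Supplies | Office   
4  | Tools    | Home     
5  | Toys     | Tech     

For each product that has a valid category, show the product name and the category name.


INNER JOIN keeps only products rows whose category_id matches an id in categories. Walk through each product:
  - product 1 (Desk): category_id=4 -> matches Tools
  - product 2 (Lamp): category_id=5 -> matches Toys
  - product 3 (Stapler): category_id=3 -> matches Supplies
  - product 4 (Tablet): category_id=4 -> matches Tools
  - product 5 (Headphones): category_id=NULL, no match -> dropped
  - product 6 (Camera): category_id=3 -> matches Supplies
So 1 of 6 rows is dropped.

SQL:
SELECT a.name, b.name AS category
FROM products a
INNER JOIN categories b ON a.category_id = b.id

Result:
name    | category
--------+---------
Desk    | Tools   
Lamp    | Toys    
Stapler | Supplies
Tablet  | Tools   
Camera  | Supplies


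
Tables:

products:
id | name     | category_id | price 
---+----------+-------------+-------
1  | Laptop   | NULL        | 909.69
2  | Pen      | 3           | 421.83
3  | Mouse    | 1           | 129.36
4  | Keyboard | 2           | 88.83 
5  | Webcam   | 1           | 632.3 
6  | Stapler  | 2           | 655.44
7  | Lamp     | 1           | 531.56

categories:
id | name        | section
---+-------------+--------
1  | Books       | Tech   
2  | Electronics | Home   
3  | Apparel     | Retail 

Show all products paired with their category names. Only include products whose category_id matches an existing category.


INNER JOIN keeps only products rows whose category_id matches an id in categories. Walk through each product:
  - product 1 (Laptop): category_id=NULL, no match -> dropped
  - product 2 (Pen): category_id=3 -> matches Apparel
  - product 3 (Mouse): category_id=1 -> matches Books
  - product 4 (Keyboard): category_id=2 -> matches Electronics
  - product 5 (Webcam): category_id=1 -> matches Books
  - product 6 (Stapler): category_id=2 -> matches Electronics
  - product 7 (Lamp): category_id=1 -> matches Books
So 1 of 7 rows is dropped.

SQL:
SELECT a.name, b.name AS category
FROM products a
INNER JOIN categories b ON a.category_id = b.id

Result:
name     | category   
---------+------------
Pen      | Apparel    
Mouse    | Books      
Keyboard | Electronics
Webcam   | Books      
Stapler  | Electronics
Lamp     | Books      


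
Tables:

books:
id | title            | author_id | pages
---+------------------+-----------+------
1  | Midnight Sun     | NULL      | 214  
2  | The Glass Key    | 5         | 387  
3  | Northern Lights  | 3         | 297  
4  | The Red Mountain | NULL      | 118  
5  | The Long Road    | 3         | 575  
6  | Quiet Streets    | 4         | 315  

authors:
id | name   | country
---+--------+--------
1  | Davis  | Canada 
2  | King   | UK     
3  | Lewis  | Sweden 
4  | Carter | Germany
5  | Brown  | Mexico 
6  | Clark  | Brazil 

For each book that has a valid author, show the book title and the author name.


INNER JOIN keeps only books rows whose author_id matches an id in authors. Walk through each book:
  - book 1 (Midnight Sun): author_id=NULL, no match -> dropped
  - book 2 (The Glass Key): author_id=5 -> matches Brown
  - book 3 (Northern Lights): author_id=3 -> matches Lewis
  - book 4 (The Red Mountain): author_id=NULL, no match -> dropped
  - book 5 (The Long Road): author_id=3 -> matches Lewis
  - book 6 (Quiet Streets): author_id=4 -> matches Carter
So 2 of 6 rows are dropped.

SQL:
SELECT a.title, b.name AS author
FROM books a
INNER JOIN authors b ON a.author_id = b.id

Result:
title           | author
----------------+-------
The Glass Key   | Brown 
Northern Lights | Lewis 
The Long Road   | Lewis 
Quiet Streets   | Carter


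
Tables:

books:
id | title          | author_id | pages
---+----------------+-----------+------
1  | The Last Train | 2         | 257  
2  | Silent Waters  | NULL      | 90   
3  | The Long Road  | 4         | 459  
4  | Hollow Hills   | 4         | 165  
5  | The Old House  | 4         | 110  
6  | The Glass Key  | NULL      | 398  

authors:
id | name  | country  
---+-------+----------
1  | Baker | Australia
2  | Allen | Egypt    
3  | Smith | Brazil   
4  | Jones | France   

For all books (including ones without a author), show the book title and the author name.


LEFT JOIN keeps every row from books (the left table); where author_id has no match in authors, the author columns become NULL. Walk through each book:
  - book 1 (The Last Train): author_id=2 -> matches Allen
  - book 2 (Silent Waters): author_id=NULL, no match -> kept with NULL
  - book 3 (The Long Road): author_id=4 -> matches Jones
  - book 4 (Hollow Hills): author_id=4 -> matches Jones
  - book 5 (The Old House): author_id=4 -> matches Jones
  - book 6 (The Glass Key): author_id=NULL, no match -> kept with NULL
All 6 rows appear; 2 have NULL author.

SQL:
SELECT a.title, b.name AS author
FROM books a
LEFT JOIN authors b ON a.author_id = b.id

Result:
title          | author
---------------+-------
The Last Train | Allen 
Silent Waters  | NULL  
The Long Road  | Jones 
Hollow Hills   | Jones 
The Old House  | Jones 
The Glass Key  | NULL  


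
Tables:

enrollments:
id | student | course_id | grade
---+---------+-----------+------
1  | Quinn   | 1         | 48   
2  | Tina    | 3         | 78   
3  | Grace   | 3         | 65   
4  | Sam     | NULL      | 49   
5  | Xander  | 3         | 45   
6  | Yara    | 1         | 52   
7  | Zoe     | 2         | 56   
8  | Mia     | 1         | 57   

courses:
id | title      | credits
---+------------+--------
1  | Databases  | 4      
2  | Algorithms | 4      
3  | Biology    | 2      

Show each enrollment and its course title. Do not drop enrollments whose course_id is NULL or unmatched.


LEFT JOIN keeps every row from enrollments (the left table); where course_id has no match in courses, the course columns become NULL. Walk through each enrollment:
  - enrollment 1 (Quinn): course_id=1 -> matches Databases
  - enrollment 2 (Tina): course_id=3 -> matches Biology
  - enrollment 3 (Grace): course_id=3 -> matches Biology
  - enrollment 4 (Sam): course_id=NULL, no match -> kept with NULL
  - enrollment 5 (Xander): course_id=3 -> matches Biology
  - enrollment 6 (Yara): course_id=1 -> matches Databases
  - enrollment 7 (Zoe): course_id=2 -> matches Algorithms
  - enrollment 8 (Mia): course_id=1 -> matches Databases
All 8 rows appear; 1 has NULL course.

SQL:
SELECT a.student, b.title AS course
FROM enrollments a
LEFT JOIN courses b ON a.course_id = b.id

Result:
student | course    
--------+-----------
Quinn   | Databases 
Tina    | Biology   
Grace   | Biology   
Sam     | NULL      
Xander  | Biology   
Yara    | Databases 
Zoe     | Algorithms
Mia     | Databases 


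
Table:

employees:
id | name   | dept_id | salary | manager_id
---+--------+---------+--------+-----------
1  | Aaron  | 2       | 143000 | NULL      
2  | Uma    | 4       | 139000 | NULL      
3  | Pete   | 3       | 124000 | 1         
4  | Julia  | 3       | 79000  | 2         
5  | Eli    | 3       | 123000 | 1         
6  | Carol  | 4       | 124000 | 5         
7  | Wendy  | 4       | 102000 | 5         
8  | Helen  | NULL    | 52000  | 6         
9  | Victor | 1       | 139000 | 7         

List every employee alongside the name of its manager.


This is a self-join: employees is joined to a second copy of itself, matching each row's manager_id to another row's id. Use LEFT JOIN so rows with manager_id=NULL are kept.
  - employee 1 (Aaron): manager_id=NULL -> NULL
  - employee 2 (Uma): manager_id=NULL -> NULL
  - employee 3 (Pete): manager_id=1 -> Aaron
  - employee 4 (Julia): manager_id=2 -> Uma
  - employee 5 (Eli): manager_id=1 -> Aaron
  - employee 6 (Carol): manager_id=5 -> Eli
  - employee 7 (Wendy): manager_id=5 -> Eli
  - employee 8 (Helen): manager_id=6 -> Carol
  - employee 9 (Victor): manager_id=7 -> Wendy

SQL:
SELECT a.name AS item, b.name AS manager
FROM employees a
LEFT JOIN employees b ON a.manager_id = b.id

Result:
item   | manager
-------+--------
Aaron  | NULL   
Uma    | NULL   
Pete   | Aaron  
Julia  | Uma    
Eli    | Aaron  
Carol  | Eli    
Wendy  | Eli    
Helen  | Carol  
Victor | Wendy  


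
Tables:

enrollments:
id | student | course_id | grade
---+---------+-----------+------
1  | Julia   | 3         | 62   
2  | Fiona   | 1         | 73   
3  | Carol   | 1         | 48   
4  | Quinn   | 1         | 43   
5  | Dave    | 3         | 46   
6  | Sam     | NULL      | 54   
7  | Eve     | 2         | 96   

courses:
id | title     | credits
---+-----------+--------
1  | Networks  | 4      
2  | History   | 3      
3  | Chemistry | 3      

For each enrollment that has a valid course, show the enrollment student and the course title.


INNER JOIN keeps only enrollments rows whose course_id matches an id in courses. Walk through each enrollment:
  - enrollment 1 (Julia): course_id=3 -> matches Chemistry
  - enrollment 2 (Fiona): course_id=1 -> matches Networks
  - enrollment 3 (Carol): course_id=1 -> matches Networks
  - enrollment 4 (Quinn): course_id=1 -> matches Networks
  - enrollment 5 (Dave): course_id=3 -> matches Chemistry
  - enrollment 6 (Sam): course_id=NULL, no match -> dropped
  - enrollment 7 (Eve): course_id=2 -> matches History
So 1 of 7 rows is dropped.

SQL:
SELECT a.student, b.title AS course
FROM enrollments a
INNER JOIN courses b ON a.course_id = b.id

Result:
student | course   
--------+----------
Julia   | Chemistry
Fiona   | Networks 
Carol   | Networks 
Quinn   | Networks 
Dave    | Chemistry
Eve     | History  


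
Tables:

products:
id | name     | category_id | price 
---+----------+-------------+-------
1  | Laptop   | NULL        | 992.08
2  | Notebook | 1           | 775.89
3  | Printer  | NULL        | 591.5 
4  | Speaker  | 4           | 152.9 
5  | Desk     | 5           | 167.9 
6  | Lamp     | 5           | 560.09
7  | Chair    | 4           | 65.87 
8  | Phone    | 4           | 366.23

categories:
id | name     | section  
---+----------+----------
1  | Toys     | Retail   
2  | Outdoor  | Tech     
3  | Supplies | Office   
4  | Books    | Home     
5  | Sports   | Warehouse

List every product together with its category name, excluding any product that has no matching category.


INNER JOIN keeps only products rows whose category_id matches an id in categories. Walk through each product:
  - product 1 (Laptop): category_id=NULL, no match -> dropped
  - product 2 (Notebook): category_id=1 -> matches Toys
  - product 3 (Printer): category_id=NULL, no match -> dropped
  - product 4 (Speaker): category_id=4 -> matches Books
  - product 5 (Desk): category_id=5 -> matches Sports
  - product 6 (Lamp): category_id=5 -> matches Sports
  - product 7 (Chair): category_id=4 -> matches Books
  - product 8 (Phone): category_id=4 -> matches Books
So 2 of 8 rows are dropped.

SQL:
SELECT a.name, b.name AS category
FROM products a
INNER JOIN categories b ON a.category_id = b.id

Result:
name     | category
---------+---------
Notebook | Toys    
Speaker  | Books   
Desk     | Sports  
Lamp     | Sports  
Chair    | Books   
Phone    | Books   


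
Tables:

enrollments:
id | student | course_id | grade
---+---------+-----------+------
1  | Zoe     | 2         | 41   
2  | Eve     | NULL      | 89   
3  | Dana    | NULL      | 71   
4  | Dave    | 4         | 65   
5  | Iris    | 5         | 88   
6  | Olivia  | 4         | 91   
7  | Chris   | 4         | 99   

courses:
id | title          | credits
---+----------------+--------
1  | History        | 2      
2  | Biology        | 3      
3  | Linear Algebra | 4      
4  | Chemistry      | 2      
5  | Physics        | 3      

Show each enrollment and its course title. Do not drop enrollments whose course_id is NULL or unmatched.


LEFT JOIN keeps every row from enrollments (the left table); where course_id has no match in courses, the course columns become NULL. Walk through each enrollment:
  - enrollment 1 (Zoe): course_id=2 -> matches Biology
  - enrollment 2 (Eve): course_id=NULL, no match -> kept with NULL
  - enrollment 3 (Dana): course_id=NULL, no match -> kept with NULL
  - enrollment 4 (Dave): course_id=4 -> matches Chemistry
  - enrollment 5 (Iris): course_id=5 -> matches Physics
  - enrollment 6 (Olivia): course_id=4 -> matches Chemistry
  - enrollment 7 (Chris): course_id=4 -> matches Chemistry
All 7 rows appear; 2 have NULL course.

SQL:
SELECT a.student, b.title AS course
FROM enrollments a
LEFT JOIN courses b ON a.course_id = b.id

Result:
student | course   
--------+----------
Zoe     | Biology  
Eve     | NULL     
Dana    | NULL     
Dave    | Chemistry
Iris    | Physics  
Olivia  | Chemistry
Chris   | Chemistry


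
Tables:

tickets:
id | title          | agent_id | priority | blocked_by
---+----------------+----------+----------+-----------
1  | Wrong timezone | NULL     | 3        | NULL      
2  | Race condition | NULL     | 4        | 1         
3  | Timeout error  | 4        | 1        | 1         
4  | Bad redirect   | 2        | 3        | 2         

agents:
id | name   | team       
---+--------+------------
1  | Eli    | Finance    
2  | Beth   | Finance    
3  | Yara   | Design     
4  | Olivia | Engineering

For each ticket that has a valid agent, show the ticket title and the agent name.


INNER JOIN keeps only tickets rows whose agent_id matches an id in agents. Walk through each ticket:
  - ticket 1 (Wrong timezone): agent_id=NULL, no match -> dropped
  - ticket 2 (Race condition): agent_id=NULL, no match -> dropped
  - ticket 3 (Timeout error): agent_id=4 -> matches Olivia
  - ticket 4 (Bad redirect): agent_id=2 -> matches Beth
So 2 of 4 rows are dropped.

SQL:
SELECT a.title, b.name AS agent
FROM tickets a
INNER JOIN agents b ON a.agent_id = b.id

Result:
title         | agent 
--------------+-------
Timeout error | Olivia
Bad redirect  | Beth  


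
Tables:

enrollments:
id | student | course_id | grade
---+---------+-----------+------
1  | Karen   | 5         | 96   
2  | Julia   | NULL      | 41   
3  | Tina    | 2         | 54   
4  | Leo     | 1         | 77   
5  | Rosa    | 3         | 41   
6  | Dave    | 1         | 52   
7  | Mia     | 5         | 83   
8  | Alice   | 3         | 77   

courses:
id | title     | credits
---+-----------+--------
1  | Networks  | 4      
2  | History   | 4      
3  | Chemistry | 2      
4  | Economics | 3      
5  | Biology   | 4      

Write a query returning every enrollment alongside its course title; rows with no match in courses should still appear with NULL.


LEFT JOIN keeps every row from enrollments (the left table); where course_id has no match in courses, the course columns become NULL. Walk through each enrollment:
  - enrollment 1 (Karen): course_id=5 -> matches Biology
  - enrollment 2 (Julia): course_id=NULL, no match -> kept with NULL
  - enrollment 3 (Tina): course_id=2 -> matches History
  - enrollment 4 (Leo): course_id=1 -> matches Networks
  - enrollment 5 (Rosa): course_id=3 -> matches Chemistry
  - enrollment 6 (Dave): course_id=1 -> matches Networks
  - enrollment 7 (Mia): course_id=5 -> matches Biology
  - enrollment 8 (Alice): course_id=3 -> matches Chemistry
All 8 rows appear; 1 has NULL course.

SQL:
SELECT a.student, b.title AS course
FROM enrollments a
LEFT JOIN courses b ON a.course_id = b.id

Result:
student | course   
--------+----------
Karen   | Biology  
Julia   | NULL     
Tina    | History  
Leo     | Networks 
Rosa    | Chemistry
Dave    | Networks 
Mia     | Biology  
Alice   | Chemistry


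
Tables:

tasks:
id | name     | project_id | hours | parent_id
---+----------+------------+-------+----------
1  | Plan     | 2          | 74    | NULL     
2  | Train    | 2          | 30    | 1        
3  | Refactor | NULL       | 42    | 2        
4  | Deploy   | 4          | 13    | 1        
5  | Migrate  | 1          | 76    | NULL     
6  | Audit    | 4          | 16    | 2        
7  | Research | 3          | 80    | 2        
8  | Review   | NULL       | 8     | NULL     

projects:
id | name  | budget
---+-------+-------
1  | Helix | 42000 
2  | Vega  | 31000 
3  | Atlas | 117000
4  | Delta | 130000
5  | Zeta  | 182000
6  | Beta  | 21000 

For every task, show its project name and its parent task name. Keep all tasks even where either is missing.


Two LEFT JOINs from the same base table tasks: one to projects via project_id, one to tasks itself via parent_id. Both are LEFT so every task is preserved.
Match against projects:
  - task 1 (Plan): project_id=2 -> matches Vega
  - task 2 (Train): project_id=2 -> matches Vega
  - task 3 (Refactor): project_id=NULL, no match -> kept with NULL
  - task 4 (Deploy): project_id=4 -> matches Delta
  - task 5 (Migrate): project_id=1 -> matches Helix
  - task 6 (Audit): project_id=4 -> matches Delta
  - task 7 (Research): project_id=3 -> matches Atlas
  - task 8 (Review): project_id=NULL, no match -> kept with NULL
Match against tasks (self):
  - task 1 (Plan): parent_id=NULL -> NULL
  - task 2 (Train): parent_id=1 -> Plan
  - task 3 (Refactor): parent_id=2 -> Train
  - task 4 (Deploy): parent_id=1 -> Plan
  - task 5 (Migrate): parent_id=NULL -> NULL
  - task 6 (Audit): parent_id=2 -> Train
  - task 7 (Research): parent_id=2 -> Train
  - task 8 (Review): parent_id=NULL -> NULL

SQL:
SELECT a.name, b.name AS project, c.name AS parent
FROM tasks a
LEFT JOIN projects b ON a.project_id = b.id
LEFT JOIN tasks c ON a.parent_id = c.id

Result:
name     | project | parent
---------+---------+-------
Plan     | Vega    | NULL  
Train    | Vega    | Plan  
Refactor | NULL    | Train 
Deploy   | Delta   | Plan  
Migrate  | Helix   | NULL  
Audit    | Delta   | Train 
Research | Atlas   | Train 
Review   | NULL    | NULL  


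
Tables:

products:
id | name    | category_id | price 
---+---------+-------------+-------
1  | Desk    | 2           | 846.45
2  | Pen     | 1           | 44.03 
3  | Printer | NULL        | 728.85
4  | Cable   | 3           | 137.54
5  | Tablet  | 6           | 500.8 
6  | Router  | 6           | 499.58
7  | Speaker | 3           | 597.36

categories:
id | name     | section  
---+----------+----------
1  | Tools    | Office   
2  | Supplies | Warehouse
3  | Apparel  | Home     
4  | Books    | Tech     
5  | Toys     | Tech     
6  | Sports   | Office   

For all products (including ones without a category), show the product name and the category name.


LEFT JOIN keeps every row from products (the left table); where category_id has no match in categories, the category columns become NULL. Walk through each product:
  - product 1 (Desk): category_id=2 -> matches Supplies
  - product 2 (Pen): category_id=1 -> matches Tools
  - product 3 (Printer): category_id=NULL, no match -> kept with NULL
  - product 4 (Cable): category_id=3 -> matches Apparel
  - product 5 (Tablet): category_id=6 -> matches Sports
  - product 6 (Router): category_id=6 -> matches Sports
  - product 7 (Speaker): category_id=3 -> matches Apparel
All 7 rows appear; 1 has NULL category.

SQL:
SELECT a.name, b.name AS category
FROM products a
LEFT JOIN categories b ON a.category_id = b.id

Result:
name    | category
--------+---------
Desk    | Supplies
Pen     | Tools   
Printer | NULL    
Cable   | Apparel 
Tablet  | Sports  
Router  | Sports  
Speaker | Apparel 


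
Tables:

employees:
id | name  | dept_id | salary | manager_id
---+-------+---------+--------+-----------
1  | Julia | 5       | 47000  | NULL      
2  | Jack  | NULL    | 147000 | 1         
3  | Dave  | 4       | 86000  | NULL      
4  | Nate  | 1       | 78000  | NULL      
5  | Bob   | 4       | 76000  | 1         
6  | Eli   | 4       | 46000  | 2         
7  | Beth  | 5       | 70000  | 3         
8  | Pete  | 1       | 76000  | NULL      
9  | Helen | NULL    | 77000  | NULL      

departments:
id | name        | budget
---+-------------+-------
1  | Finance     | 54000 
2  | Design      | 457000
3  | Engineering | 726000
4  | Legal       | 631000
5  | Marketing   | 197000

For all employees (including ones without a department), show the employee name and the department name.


LEFT JOIN keeps every row from employees (the left table); where dept_id has no match in departments, the department columns become NULL. Walk through each employee:
  - employee 1 (Julia): dept_id=5 -> matches Marketing
  - employee 2 (Jack): dept_id=NULL, no match -> kept with NULL
  - employee 3 (Dave): dept_id=4 -> matches Legal
  - employee 4 (Nate): dept_id=1 -> matches Finance
  - employee 5 (Bob): dept_id=4 -> matches Legal
  - employee 6 (Eli): dept_id=4 -> matches Legal
  - employee 7 (Beth): dept_id=5 -> matches Marketing
  - employee 8 (Pete): dept_id=1 -> matches Finance
  - employee 9 (Helen): dept_id=NULL, no match -> kept with NULL
All 9 rows appear; 2 have NULL department.

SQL:
SELECT a.name, b.name AS department
FROM employees a
LEFT JOIN departments b ON a.dept_id = b.id

Result:
name  | department
------+-----------
Julia | Marketing 
Jack  | NULL      
Dave  | Legal     
Nate  | Finance   
Bob   | Legal     
Eli   | Legal     
Beth  | Marketing 
Pete  | Finance   
Helen | NULL      


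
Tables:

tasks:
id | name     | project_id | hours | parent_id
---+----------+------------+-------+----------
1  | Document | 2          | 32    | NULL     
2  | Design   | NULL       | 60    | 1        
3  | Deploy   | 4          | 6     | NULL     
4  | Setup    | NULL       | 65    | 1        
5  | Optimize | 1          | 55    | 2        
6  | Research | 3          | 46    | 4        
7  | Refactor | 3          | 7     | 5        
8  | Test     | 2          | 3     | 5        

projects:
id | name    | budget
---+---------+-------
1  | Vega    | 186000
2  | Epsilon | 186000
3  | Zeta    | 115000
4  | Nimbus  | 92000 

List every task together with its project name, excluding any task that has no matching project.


INNER JOIN keeps only tasks rows whose project_id matches an id in projects. Walk through each task:
  - task 1 (Document): project_id=2 -> matches Epsilon
  - task 2 (Design): project_id=NULL, no match -> dropped
  - task 3 (Deploy): project_id=4 -> matches Nimbus
  - task 4 (Setup): project_id=NULL, no match -> dropped
  - task 5 (Optimize): project_id=1 -> matches Vega
  - task 6 (Research): project_id=3 -> matches Zeta
  - task 7 (Refactor): project_id=3 -> matches Zeta
  - task 8 (Test): project_id=2 -> matches Epsilon
So 2 of 8 rows are dropped.

SQL:
SELECT a.name, b.name AS project
FROM tasks a
INNER JOIN projects b ON a.project_id = b.id

Result:
name     | project
---------+--------
Document | Epsilon
Deploy   | Nimbus 
Optimize | Vega   
Research | Zeta   
Refactor | Zeta   
Test     | Epsilon


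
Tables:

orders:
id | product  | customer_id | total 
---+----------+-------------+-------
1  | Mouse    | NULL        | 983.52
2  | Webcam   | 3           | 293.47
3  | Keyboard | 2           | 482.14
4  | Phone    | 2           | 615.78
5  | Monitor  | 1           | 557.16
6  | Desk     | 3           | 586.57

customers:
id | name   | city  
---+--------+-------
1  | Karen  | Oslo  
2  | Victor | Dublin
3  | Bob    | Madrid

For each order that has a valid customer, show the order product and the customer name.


INNER JOIN keeps only orders rows whose customer_id matches an id in customers. Walk through each order:
  - order 1 (Mouse): customer_id=NULL, no match -> dropped
  - order 2 (Webcam): customer_id=3 -> matches Bob
  - order 3 (Keyboard): customer_id=2 -> matches Victor
  - order 4 (Phone): customer_id=2 -> matches Victor
  - order 5 (Monitor): customer_id=1 -> matches Karen
  - order 6 (Desk): customer_id=3 -> matches Bob
So 1 of 6 rows is dropped.

SQL:
SELECT a.product, b.name AS customer
FROM orders a
INNER JOIN customers b ON a.customer_id = b.id

Result:
product  | customer
---------+---------
Webcam   | Bob     
Keyboard | Victor  
Phone    | Victor  
Monitor  | Karen   
Desk     | Bob     


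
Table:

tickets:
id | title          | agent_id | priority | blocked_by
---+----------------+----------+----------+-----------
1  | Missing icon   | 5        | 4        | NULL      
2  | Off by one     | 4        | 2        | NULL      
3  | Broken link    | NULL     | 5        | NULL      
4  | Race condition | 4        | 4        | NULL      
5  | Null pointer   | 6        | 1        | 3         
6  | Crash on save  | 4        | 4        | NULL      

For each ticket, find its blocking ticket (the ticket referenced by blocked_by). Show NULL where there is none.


This is a self-join: tickets is joined to a second copy of itself, matching each row's blocked_by to another row's id. Use LEFT JOIN so rows with blocked_by=NULL are kept.
  - ticket 1 (Missing icon): blocked_by=NULL -> NULL
  - ticket 2 (Off by one): blocked_by=NULL -> NULL
  - ticket 3 (Broken link): blocked_by=NULL -> NULL
  - ticket 4 (Race condition): blocked_by=NULL -> NULL
  - ticket 5 (Null pointer): blocked_by=3 -> Broken link
  - ticket 6 (Crash on save): blocked_by=NULL -> NULL

SQL:
SELECT a.title AS item, b.title AS blocked_by
FROM tickets a
LEFT JOIN tickets b ON a.blocked_by = b.id

Result:
item           | blocked_by 
---------------+------------
Missing icon   | NULL       
Off by one     | NULL       
Broken link    | NULL       
Race condition | NULL       
Null pointer   | Broken link
Crash on save  | NULL       


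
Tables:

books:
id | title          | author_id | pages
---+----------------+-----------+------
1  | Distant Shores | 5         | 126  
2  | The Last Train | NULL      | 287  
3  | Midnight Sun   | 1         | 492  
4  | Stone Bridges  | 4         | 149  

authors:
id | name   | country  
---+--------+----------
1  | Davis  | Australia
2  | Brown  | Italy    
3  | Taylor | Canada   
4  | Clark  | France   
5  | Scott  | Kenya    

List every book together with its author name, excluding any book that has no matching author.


INNER JOIN keeps only books rows whose author_id matches an id in authors. Walk through each book:
  - book 1 (Distant Shores): author_id=5 -> matches Scott
  - book 2 (The Last Train): author_id=NULL, no match -> dropped
  - book 3 (Midnight Sun): author_id=1 -> matches Davis
  - book 4 (Stone Bridges): author_id=4 -> matches Clark
So 1 of 4 rows is dropped.

SQL:
SELECT a.title, b.name AS author
FROM books a
INNER JOIN authors b ON a.author_id = b.id

Result:
title          | author
---------------+-------
Distant Shores | Scott 
Midnight Sun   | Davis 
Stone Bridges  | Clark 


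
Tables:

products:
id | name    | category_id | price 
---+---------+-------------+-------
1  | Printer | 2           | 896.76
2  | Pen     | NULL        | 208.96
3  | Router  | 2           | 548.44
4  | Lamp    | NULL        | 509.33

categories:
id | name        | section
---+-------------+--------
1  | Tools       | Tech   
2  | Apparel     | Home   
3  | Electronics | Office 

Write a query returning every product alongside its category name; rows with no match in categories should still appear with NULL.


LEFT JOIN keeps every row from products (the left table); where category_id has no match in categories, the category columns become NULL. Walk through each product:
  - product 1 (Printer): category_id=2 -> matches Apparel
  - product 2 (Pen): category_id=NULL, no match -> kept with NULL
  - product 3 (Router): category_id=2 -> matches Apparel
  - product 4 (Lamp): category_id=NULL, no match -> kept with NULL
All 4 rows appear; 2 have NULL category.

SQL:
SELECT a.name, b.name AS category
FROM products a
LEFT JOIN categories b ON a.category_id = b.id

Result:
name    | category
--------+---------
Printer | Apparel 
Pen     | NULL    
Router  | Apparel 
Lamp    | NULL    
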